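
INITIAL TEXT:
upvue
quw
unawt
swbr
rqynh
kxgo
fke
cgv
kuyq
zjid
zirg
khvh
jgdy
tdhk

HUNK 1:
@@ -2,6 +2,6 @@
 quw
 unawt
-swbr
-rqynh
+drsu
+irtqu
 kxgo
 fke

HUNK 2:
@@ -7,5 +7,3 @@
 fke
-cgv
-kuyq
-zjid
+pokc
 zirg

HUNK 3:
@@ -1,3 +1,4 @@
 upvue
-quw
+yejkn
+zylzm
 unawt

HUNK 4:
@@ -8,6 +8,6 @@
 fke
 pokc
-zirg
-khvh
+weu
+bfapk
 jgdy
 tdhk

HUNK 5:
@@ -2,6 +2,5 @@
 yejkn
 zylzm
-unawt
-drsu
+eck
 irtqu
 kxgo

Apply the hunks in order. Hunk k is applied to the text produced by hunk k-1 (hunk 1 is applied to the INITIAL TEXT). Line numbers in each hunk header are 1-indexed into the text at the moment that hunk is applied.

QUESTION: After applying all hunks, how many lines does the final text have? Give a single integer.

Answer: 12

Derivation:
Hunk 1: at line 2 remove [swbr,rqynh] add [drsu,irtqu] -> 14 lines: upvue quw unawt drsu irtqu kxgo fke cgv kuyq zjid zirg khvh jgdy tdhk
Hunk 2: at line 7 remove [cgv,kuyq,zjid] add [pokc] -> 12 lines: upvue quw unawt drsu irtqu kxgo fke pokc zirg khvh jgdy tdhk
Hunk 3: at line 1 remove [quw] add [yejkn,zylzm] -> 13 lines: upvue yejkn zylzm unawt drsu irtqu kxgo fke pokc zirg khvh jgdy tdhk
Hunk 4: at line 8 remove [zirg,khvh] add [weu,bfapk] -> 13 lines: upvue yejkn zylzm unawt drsu irtqu kxgo fke pokc weu bfapk jgdy tdhk
Hunk 5: at line 2 remove [unawt,drsu] add [eck] -> 12 lines: upvue yejkn zylzm eck irtqu kxgo fke pokc weu bfapk jgdy tdhk
Final line count: 12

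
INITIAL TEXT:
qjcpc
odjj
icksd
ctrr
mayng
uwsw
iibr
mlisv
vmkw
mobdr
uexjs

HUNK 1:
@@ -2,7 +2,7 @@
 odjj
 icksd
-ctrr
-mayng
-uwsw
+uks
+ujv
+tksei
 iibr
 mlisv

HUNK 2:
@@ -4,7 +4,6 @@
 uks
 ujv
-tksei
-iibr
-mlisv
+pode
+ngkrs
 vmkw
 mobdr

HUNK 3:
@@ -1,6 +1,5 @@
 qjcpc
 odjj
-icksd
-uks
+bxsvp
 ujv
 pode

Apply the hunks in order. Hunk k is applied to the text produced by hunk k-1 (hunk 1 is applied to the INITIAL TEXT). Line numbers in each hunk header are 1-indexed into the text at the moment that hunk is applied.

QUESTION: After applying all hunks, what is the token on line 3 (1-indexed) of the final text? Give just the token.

Hunk 1: at line 2 remove [ctrr,mayng,uwsw] add [uks,ujv,tksei] -> 11 lines: qjcpc odjj icksd uks ujv tksei iibr mlisv vmkw mobdr uexjs
Hunk 2: at line 4 remove [tksei,iibr,mlisv] add [pode,ngkrs] -> 10 lines: qjcpc odjj icksd uks ujv pode ngkrs vmkw mobdr uexjs
Hunk 3: at line 1 remove [icksd,uks] add [bxsvp] -> 9 lines: qjcpc odjj bxsvp ujv pode ngkrs vmkw mobdr uexjs
Final line 3: bxsvp

Answer: bxsvp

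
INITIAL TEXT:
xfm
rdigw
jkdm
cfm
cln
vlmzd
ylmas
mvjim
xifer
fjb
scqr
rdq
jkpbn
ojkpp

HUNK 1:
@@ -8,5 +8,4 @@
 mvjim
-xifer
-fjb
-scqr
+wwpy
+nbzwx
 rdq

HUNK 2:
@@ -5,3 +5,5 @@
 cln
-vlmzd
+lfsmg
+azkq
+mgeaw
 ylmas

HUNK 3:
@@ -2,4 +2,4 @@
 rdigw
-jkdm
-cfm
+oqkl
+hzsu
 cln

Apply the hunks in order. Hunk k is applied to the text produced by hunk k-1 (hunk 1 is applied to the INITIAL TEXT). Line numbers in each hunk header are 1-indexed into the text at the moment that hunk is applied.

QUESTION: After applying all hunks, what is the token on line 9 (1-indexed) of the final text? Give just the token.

Hunk 1: at line 8 remove [xifer,fjb,scqr] add [wwpy,nbzwx] -> 13 lines: xfm rdigw jkdm cfm cln vlmzd ylmas mvjim wwpy nbzwx rdq jkpbn ojkpp
Hunk 2: at line 5 remove [vlmzd] add [lfsmg,azkq,mgeaw] -> 15 lines: xfm rdigw jkdm cfm cln lfsmg azkq mgeaw ylmas mvjim wwpy nbzwx rdq jkpbn ojkpp
Hunk 3: at line 2 remove [jkdm,cfm] add [oqkl,hzsu] -> 15 lines: xfm rdigw oqkl hzsu cln lfsmg azkq mgeaw ylmas mvjim wwpy nbzwx rdq jkpbn ojkpp
Final line 9: ylmas

Answer: ylmas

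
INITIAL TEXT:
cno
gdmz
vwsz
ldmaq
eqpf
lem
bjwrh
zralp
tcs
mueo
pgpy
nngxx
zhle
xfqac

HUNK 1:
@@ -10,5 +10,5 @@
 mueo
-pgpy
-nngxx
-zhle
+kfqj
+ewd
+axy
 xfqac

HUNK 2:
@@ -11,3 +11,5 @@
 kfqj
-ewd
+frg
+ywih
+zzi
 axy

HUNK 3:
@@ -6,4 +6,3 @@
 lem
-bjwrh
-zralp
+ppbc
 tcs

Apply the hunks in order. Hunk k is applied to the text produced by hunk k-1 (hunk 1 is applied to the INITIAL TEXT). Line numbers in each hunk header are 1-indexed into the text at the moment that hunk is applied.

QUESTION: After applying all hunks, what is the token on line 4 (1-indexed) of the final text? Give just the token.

Answer: ldmaq

Derivation:
Hunk 1: at line 10 remove [pgpy,nngxx,zhle] add [kfqj,ewd,axy] -> 14 lines: cno gdmz vwsz ldmaq eqpf lem bjwrh zralp tcs mueo kfqj ewd axy xfqac
Hunk 2: at line 11 remove [ewd] add [frg,ywih,zzi] -> 16 lines: cno gdmz vwsz ldmaq eqpf lem bjwrh zralp tcs mueo kfqj frg ywih zzi axy xfqac
Hunk 3: at line 6 remove [bjwrh,zralp] add [ppbc] -> 15 lines: cno gdmz vwsz ldmaq eqpf lem ppbc tcs mueo kfqj frg ywih zzi axy xfqac
Final line 4: ldmaq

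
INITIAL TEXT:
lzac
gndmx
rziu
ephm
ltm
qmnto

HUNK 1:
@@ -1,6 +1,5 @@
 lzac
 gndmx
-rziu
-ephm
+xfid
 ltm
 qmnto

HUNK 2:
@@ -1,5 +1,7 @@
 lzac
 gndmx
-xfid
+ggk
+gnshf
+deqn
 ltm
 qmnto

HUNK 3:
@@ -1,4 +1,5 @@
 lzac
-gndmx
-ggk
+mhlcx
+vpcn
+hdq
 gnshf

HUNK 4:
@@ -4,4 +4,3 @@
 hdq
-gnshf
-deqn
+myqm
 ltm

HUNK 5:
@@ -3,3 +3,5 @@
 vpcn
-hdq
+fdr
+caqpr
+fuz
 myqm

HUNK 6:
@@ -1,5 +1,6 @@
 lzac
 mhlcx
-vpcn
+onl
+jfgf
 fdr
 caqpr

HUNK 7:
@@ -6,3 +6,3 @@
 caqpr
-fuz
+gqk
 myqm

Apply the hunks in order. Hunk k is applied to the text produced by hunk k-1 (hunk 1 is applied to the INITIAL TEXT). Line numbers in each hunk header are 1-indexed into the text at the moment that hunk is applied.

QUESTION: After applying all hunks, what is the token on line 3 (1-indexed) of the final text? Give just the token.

Hunk 1: at line 1 remove [rziu,ephm] add [xfid] -> 5 lines: lzac gndmx xfid ltm qmnto
Hunk 2: at line 1 remove [xfid] add [ggk,gnshf,deqn] -> 7 lines: lzac gndmx ggk gnshf deqn ltm qmnto
Hunk 3: at line 1 remove [gndmx,ggk] add [mhlcx,vpcn,hdq] -> 8 lines: lzac mhlcx vpcn hdq gnshf deqn ltm qmnto
Hunk 4: at line 4 remove [gnshf,deqn] add [myqm] -> 7 lines: lzac mhlcx vpcn hdq myqm ltm qmnto
Hunk 5: at line 3 remove [hdq] add [fdr,caqpr,fuz] -> 9 lines: lzac mhlcx vpcn fdr caqpr fuz myqm ltm qmnto
Hunk 6: at line 1 remove [vpcn] add [onl,jfgf] -> 10 lines: lzac mhlcx onl jfgf fdr caqpr fuz myqm ltm qmnto
Hunk 7: at line 6 remove [fuz] add [gqk] -> 10 lines: lzac mhlcx onl jfgf fdr caqpr gqk myqm ltm qmnto
Final line 3: onl

Answer: onl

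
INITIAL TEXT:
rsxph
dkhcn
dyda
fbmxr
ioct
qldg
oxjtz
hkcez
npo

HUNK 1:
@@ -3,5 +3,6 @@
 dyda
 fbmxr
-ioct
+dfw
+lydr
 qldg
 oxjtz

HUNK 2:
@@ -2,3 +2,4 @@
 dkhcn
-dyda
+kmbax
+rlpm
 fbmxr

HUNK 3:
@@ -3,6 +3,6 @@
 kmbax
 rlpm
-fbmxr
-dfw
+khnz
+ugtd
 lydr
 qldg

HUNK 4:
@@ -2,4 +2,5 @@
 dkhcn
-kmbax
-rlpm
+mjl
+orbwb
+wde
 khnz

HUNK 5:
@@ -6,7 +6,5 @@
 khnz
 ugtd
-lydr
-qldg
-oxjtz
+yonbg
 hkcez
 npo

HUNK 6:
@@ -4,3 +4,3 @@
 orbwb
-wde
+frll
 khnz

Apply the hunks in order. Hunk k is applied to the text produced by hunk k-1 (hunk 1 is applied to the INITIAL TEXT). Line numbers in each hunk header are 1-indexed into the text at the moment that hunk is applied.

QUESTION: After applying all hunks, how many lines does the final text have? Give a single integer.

Hunk 1: at line 3 remove [ioct] add [dfw,lydr] -> 10 lines: rsxph dkhcn dyda fbmxr dfw lydr qldg oxjtz hkcez npo
Hunk 2: at line 2 remove [dyda] add [kmbax,rlpm] -> 11 lines: rsxph dkhcn kmbax rlpm fbmxr dfw lydr qldg oxjtz hkcez npo
Hunk 3: at line 3 remove [fbmxr,dfw] add [khnz,ugtd] -> 11 lines: rsxph dkhcn kmbax rlpm khnz ugtd lydr qldg oxjtz hkcez npo
Hunk 4: at line 2 remove [kmbax,rlpm] add [mjl,orbwb,wde] -> 12 lines: rsxph dkhcn mjl orbwb wde khnz ugtd lydr qldg oxjtz hkcez npo
Hunk 5: at line 6 remove [lydr,qldg,oxjtz] add [yonbg] -> 10 lines: rsxph dkhcn mjl orbwb wde khnz ugtd yonbg hkcez npo
Hunk 6: at line 4 remove [wde] add [frll] -> 10 lines: rsxph dkhcn mjl orbwb frll khnz ugtd yonbg hkcez npo
Final line count: 10

Answer: 10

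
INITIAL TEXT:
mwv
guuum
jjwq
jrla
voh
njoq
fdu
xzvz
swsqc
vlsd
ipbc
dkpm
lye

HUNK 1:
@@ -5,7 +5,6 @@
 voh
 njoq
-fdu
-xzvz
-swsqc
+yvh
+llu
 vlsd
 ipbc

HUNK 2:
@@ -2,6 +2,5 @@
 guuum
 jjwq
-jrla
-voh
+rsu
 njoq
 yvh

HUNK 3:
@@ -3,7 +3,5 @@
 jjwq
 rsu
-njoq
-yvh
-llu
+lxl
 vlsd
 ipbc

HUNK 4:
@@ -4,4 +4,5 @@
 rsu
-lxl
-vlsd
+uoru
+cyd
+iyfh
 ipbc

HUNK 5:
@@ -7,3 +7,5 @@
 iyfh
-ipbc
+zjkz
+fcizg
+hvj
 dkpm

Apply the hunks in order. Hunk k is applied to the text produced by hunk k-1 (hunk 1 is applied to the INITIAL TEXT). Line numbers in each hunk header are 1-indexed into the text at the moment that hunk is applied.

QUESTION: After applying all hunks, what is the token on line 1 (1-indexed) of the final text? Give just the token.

Hunk 1: at line 5 remove [fdu,xzvz,swsqc] add [yvh,llu] -> 12 lines: mwv guuum jjwq jrla voh njoq yvh llu vlsd ipbc dkpm lye
Hunk 2: at line 2 remove [jrla,voh] add [rsu] -> 11 lines: mwv guuum jjwq rsu njoq yvh llu vlsd ipbc dkpm lye
Hunk 3: at line 3 remove [njoq,yvh,llu] add [lxl] -> 9 lines: mwv guuum jjwq rsu lxl vlsd ipbc dkpm lye
Hunk 4: at line 4 remove [lxl,vlsd] add [uoru,cyd,iyfh] -> 10 lines: mwv guuum jjwq rsu uoru cyd iyfh ipbc dkpm lye
Hunk 5: at line 7 remove [ipbc] add [zjkz,fcizg,hvj] -> 12 lines: mwv guuum jjwq rsu uoru cyd iyfh zjkz fcizg hvj dkpm lye
Final line 1: mwv

Answer: mwv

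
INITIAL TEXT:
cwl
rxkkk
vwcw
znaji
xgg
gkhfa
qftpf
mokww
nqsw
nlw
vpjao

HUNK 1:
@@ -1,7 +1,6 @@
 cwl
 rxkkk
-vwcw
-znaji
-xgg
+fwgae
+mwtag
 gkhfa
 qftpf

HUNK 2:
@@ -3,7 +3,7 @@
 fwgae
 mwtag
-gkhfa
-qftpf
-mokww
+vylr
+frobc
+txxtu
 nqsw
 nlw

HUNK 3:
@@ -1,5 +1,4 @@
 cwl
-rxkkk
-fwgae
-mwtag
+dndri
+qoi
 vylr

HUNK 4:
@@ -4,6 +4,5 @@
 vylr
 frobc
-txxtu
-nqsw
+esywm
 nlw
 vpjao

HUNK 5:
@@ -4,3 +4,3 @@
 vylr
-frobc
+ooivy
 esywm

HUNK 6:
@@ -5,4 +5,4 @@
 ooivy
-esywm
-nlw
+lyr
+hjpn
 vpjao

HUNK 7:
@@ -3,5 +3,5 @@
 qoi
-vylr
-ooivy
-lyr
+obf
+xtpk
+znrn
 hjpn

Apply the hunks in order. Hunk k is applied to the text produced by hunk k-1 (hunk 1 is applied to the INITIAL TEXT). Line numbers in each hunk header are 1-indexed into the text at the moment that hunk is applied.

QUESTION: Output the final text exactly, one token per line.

Hunk 1: at line 1 remove [vwcw,znaji,xgg] add [fwgae,mwtag] -> 10 lines: cwl rxkkk fwgae mwtag gkhfa qftpf mokww nqsw nlw vpjao
Hunk 2: at line 3 remove [gkhfa,qftpf,mokww] add [vylr,frobc,txxtu] -> 10 lines: cwl rxkkk fwgae mwtag vylr frobc txxtu nqsw nlw vpjao
Hunk 3: at line 1 remove [rxkkk,fwgae,mwtag] add [dndri,qoi] -> 9 lines: cwl dndri qoi vylr frobc txxtu nqsw nlw vpjao
Hunk 4: at line 4 remove [txxtu,nqsw] add [esywm] -> 8 lines: cwl dndri qoi vylr frobc esywm nlw vpjao
Hunk 5: at line 4 remove [frobc] add [ooivy] -> 8 lines: cwl dndri qoi vylr ooivy esywm nlw vpjao
Hunk 6: at line 5 remove [esywm,nlw] add [lyr,hjpn] -> 8 lines: cwl dndri qoi vylr ooivy lyr hjpn vpjao
Hunk 7: at line 3 remove [vylr,ooivy,lyr] add [obf,xtpk,znrn] -> 8 lines: cwl dndri qoi obf xtpk znrn hjpn vpjao

Answer: cwl
dndri
qoi
obf
xtpk
znrn
hjpn
vpjao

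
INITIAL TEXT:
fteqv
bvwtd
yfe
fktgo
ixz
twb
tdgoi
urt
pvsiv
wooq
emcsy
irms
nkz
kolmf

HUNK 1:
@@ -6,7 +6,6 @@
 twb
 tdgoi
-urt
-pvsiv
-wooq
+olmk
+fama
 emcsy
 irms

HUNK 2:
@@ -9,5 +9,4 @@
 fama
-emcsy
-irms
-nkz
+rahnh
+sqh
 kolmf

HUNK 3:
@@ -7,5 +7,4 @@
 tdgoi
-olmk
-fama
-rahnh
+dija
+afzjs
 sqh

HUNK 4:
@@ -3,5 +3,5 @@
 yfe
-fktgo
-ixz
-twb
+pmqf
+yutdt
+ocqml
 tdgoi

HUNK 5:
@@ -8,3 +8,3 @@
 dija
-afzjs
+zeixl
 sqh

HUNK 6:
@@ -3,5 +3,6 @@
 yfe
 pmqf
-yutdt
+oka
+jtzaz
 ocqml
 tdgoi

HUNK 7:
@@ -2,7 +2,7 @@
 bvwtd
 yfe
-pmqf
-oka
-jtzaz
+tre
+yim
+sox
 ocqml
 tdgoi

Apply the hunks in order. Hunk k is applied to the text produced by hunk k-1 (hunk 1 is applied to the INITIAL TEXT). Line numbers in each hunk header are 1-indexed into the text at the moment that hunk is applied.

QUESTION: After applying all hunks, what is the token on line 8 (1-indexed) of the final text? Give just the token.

Answer: tdgoi

Derivation:
Hunk 1: at line 6 remove [urt,pvsiv,wooq] add [olmk,fama] -> 13 lines: fteqv bvwtd yfe fktgo ixz twb tdgoi olmk fama emcsy irms nkz kolmf
Hunk 2: at line 9 remove [emcsy,irms,nkz] add [rahnh,sqh] -> 12 lines: fteqv bvwtd yfe fktgo ixz twb tdgoi olmk fama rahnh sqh kolmf
Hunk 3: at line 7 remove [olmk,fama,rahnh] add [dija,afzjs] -> 11 lines: fteqv bvwtd yfe fktgo ixz twb tdgoi dija afzjs sqh kolmf
Hunk 4: at line 3 remove [fktgo,ixz,twb] add [pmqf,yutdt,ocqml] -> 11 lines: fteqv bvwtd yfe pmqf yutdt ocqml tdgoi dija afzjs sqh kolmf
Hunk 5: at line 8 remove [afzjs] add [zeixl] -> 11 lines: fteqv bvwtd yfe pmqf yutdt ocqml tdgoi dija zeixl sqh kolmf
Hunk 6: at line 3 remove [yutdt] add [oka,jtzaz] -> 12 lines: fteqv bvwtd yfe pmqf oka jtzaz ocqml tdgoi dija zeixl sqh kolmf
Hunk 7: at line 2 remove [pmqf,oka,jtzaz] add [tre,yim,sox] -> 12 lines: fteqv bvwtd yfe tre yim sox ocqml tdgoi dija zeixl sqh kolmf
Final line 8: tdgoi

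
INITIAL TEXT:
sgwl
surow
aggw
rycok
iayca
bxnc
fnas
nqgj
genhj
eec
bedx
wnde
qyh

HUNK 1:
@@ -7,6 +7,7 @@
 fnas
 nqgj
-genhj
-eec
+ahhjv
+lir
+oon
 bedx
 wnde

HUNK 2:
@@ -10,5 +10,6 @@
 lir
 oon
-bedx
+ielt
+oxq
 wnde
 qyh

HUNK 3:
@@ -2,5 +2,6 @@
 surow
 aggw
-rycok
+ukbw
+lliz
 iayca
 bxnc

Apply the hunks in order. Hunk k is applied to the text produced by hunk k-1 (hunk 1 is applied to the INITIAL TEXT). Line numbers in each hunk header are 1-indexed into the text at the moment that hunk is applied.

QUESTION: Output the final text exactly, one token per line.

Answer: sgwl
surow
aggw
ukbw
lliz
iayca
bxnc
fnas
nqgj
ahhjv
lir
oon
ielt
oxq
wnde
qyh

Derivation:
Hunk 1: at line 7 remove [genhj,eec] add [ahhjv,lir,oon] -> 14 lines: sgwl surow aggw rycok iayca bxnc fnas nqgj ahhjv lir oon bedx wnde qyh
Hunk 2: at line 10 remove [bedx] add [ielt,oxq] -> 15 lines: sgwl surow aggw rycok iayca bxnc fnas nqgj ahhjv lir oon ielt oxq wnde qyh
Hunk 3: at line 2 remove [rycok] add [ukbw,lliz] -> 16 lines: sgwl surow aggw ukbw lliz iayca bxnc fnas nqgj ahhjv lir oon ielt oxq wnde qyh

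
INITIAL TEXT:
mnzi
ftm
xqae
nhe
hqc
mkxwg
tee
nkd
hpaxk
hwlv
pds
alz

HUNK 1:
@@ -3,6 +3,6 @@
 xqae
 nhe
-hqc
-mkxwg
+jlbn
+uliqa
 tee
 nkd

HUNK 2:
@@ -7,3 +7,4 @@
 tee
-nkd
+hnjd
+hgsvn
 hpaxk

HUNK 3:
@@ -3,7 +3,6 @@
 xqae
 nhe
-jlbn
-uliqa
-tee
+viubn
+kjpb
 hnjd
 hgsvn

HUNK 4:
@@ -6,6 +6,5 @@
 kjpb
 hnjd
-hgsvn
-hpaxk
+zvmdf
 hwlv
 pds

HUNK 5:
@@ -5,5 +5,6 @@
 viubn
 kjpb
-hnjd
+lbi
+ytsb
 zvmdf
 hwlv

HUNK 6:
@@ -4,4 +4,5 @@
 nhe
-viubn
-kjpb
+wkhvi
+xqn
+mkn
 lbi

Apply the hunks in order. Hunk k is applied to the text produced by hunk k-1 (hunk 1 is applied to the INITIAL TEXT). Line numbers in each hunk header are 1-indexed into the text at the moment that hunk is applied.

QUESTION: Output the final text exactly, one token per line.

Answer: mnzi
ftm
xqae
nhe
wkhvi
xqn
mkn
lbi
ytsb
zvmdf
hwlv
pds
alz

Derivation:
Hunk 1: at line 3 remove [hqc,mkxwg] add [jlbn,uliqa] -> 12 lines: mnzi ftm xqae nhe jlbn uliqa tee nkd hpaxk hwlv pds alz
Hunk 2: at line 7 remove [nkd] add [hnjd,hgsvn] -> 13 lines: mnzi ftm xqae nhe jlbn uliqa tee hnjd hgsvn hpaxk hwlv pds alz
Hunk 3: at line 3 remove [jlbn,uliqa,tee] add [viubn,kjpb] -> 12 lines: mnzi ftm xqae nhe viubn kjpb hnjd hgsvn hpaxk hwlv pds alz
Hunk 4: at line 6 remove [hgsvn,hpaxk] add [zvmdf] -> 11 lines: mnzi ftm xqae nhe viubn kjpb hnjd zvmdf hwlv pds alz
Hunk 5: at line 5 remove [hnjd] add [lbi,ytsb] -> 12 lines: mnzi ftm xqae nhe viubn kjpb lbi ytsb zvmdf hwlv pds alz
Hunk 6: at line 4 remove [viubn,kjpb] add [wkhvi,xqn,mkn] -> 13 lines: mnzi ftm xqae nhe wkhvi xqn mkn lbi ytsb zvmdf hwlv pds alz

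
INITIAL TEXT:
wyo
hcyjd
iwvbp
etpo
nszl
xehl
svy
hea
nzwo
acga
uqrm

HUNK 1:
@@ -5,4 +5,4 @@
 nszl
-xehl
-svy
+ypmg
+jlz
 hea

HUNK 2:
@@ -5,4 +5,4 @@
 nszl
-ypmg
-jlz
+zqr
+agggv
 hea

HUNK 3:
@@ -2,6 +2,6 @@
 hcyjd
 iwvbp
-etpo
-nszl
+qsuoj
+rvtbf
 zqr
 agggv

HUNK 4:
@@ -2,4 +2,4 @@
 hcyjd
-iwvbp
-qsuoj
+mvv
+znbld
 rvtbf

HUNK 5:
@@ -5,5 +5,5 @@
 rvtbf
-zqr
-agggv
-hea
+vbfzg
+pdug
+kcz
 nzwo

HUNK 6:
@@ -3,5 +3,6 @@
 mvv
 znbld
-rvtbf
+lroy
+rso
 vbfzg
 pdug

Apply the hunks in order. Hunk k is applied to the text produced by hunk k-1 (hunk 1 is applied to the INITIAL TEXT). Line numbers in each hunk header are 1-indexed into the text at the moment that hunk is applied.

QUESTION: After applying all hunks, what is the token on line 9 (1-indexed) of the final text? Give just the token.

Answer: kcz

Derivation:
Hunk 1: at line 5 remove [xehl,svy] add [ypmg,jlz] -> 11 lines: wyo hcyjd iwvbp etpo nszl ypmg jlz hea nzwo acga uqrm
Hunk 2: at line 5 remove [ypmg,jlz] add [zqr,agggv] -> 11 lines: wyo hcyjd iwvbp etpo nszl zqr agggv hea nzwo acga uqrm
Hunk 3: at line 2 remove [etpo,nszl] add [qsuoj,rvtbf] -> 11 lines: wyo hcyjd iwvbp qsuoj rvtbf zqr agggv hea nzwo acga uqrm
Hunk 4: at line 2 remove [iwvbp,qsuoj] add [mvv,znbld] -> 11 lines: wyo hcyjd mvv znbld rvtbf zqr agggv hea nzwo acga uqrm
Hunk 5: at line 5 remove [zqr,agggv,hea] add [vbfzg,pdug,kcz] -> 11 lines: wyo hcyjd mvv znbld rvtbf vbfzg pdug kcz nzwo acga uqrm
Hunk 6: at line 3 remove [rvtbf] add [lroy,rso] -> 12 lines: wyo hcyjd mvv znbld lroy rso vbfzg pdug kcz nzwo acga uqrm
Final line 9: kcz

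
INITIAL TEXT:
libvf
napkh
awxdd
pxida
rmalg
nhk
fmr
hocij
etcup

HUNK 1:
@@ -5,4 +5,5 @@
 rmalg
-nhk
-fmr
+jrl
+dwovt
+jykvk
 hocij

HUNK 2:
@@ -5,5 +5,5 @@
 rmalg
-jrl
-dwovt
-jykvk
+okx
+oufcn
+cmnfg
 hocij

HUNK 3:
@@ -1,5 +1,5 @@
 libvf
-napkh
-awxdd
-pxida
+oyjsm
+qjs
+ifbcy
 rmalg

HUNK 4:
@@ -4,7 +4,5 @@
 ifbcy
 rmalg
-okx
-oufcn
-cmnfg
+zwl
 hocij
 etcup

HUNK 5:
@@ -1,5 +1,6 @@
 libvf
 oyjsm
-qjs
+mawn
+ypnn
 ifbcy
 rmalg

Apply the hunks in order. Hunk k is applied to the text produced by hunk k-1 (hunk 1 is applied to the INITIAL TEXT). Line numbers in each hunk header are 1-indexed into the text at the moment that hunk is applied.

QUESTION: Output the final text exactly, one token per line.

Hunk 1: at line 5 remove [nhk,fmr] add [jrl,dwovt,jykvk] -> 10 lines: libvf napkh awxdd pxida rmalg jrl dwovt jykvk hocij etcup
Hunk 2: at line 5 remove [jrl,dwovt,jykvk] add [okx,oufcn,cmnfg] -> 10 lines: libvf napkh awxdd pxida rmalg okx oufcn cmnfg hocij etcup
Hunk 3: at line 1 remove [napkh,awxdd,pxida] add [oyjsm,qjs,ifbcy] -> 10 lines: libvf oyjsm qjs ifbcy rmalg okx oufcn cmnfg hocij etcup
Hunk 4: at line 4 remove [okx,oufcn,cmnfg] add [zwl] -> 8 lines: libvf oyjsm qjs ifbcy rmalg zwl hocij etcup
Hunk 5: at line 1 remove [qjs] add [mawn,ypnn] -> 9 lines: libvf oyjsm mawn ypnn ifbcy rmalg zwl hocij etcup

Answer: libvf
oyjsm
mawn
ypnn
ifbcy
rmalg
zwl
hocij
etcup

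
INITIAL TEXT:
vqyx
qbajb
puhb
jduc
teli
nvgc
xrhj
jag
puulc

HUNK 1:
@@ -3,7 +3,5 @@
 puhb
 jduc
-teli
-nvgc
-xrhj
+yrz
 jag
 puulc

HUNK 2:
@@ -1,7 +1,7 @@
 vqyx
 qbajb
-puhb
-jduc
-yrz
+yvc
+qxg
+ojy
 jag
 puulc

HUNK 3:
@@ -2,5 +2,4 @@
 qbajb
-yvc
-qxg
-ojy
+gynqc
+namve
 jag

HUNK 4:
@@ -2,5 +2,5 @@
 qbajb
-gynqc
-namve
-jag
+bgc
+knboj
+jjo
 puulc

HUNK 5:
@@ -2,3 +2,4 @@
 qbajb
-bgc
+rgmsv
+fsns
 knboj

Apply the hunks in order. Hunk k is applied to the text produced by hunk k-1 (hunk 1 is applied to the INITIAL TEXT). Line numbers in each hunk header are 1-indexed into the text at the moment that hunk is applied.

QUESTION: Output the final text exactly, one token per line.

Answer: vqyx
qbajb
rgmsv
fsns
knboj
jjo
puulc

Derivation:
Hunk 1: at line 3 remove [teli,nvgc,xrhj] add [yrz] -> 7 lines: vqyx qbajb puhb jduc yrz jag puulc
Hunk 2: at line 1 remove [puhb,jduc,yrz] add [yvc,qxg,ojy] -> 7 lines: vqyx qbajb yvc qxg ojy jag puulc
Hunk 3: at line 2 remove [yvc,qxg,ojy] add [gynqc,namve] -> 6 lines: vqyx qbajb gynqc namve jag puulc
Hunk 4: at line 2 remove [gynqc,namve,jag] add [bgc,knboj,jjo] -> 6 lines: vqyx qbajb bgc knboj jjo puulc
Hunk 5: at line 2 remove [bgc] add [rgmsv,fsns] -> 7 lines: vqyx qbajb rgmsv fsns knboj jjo puulc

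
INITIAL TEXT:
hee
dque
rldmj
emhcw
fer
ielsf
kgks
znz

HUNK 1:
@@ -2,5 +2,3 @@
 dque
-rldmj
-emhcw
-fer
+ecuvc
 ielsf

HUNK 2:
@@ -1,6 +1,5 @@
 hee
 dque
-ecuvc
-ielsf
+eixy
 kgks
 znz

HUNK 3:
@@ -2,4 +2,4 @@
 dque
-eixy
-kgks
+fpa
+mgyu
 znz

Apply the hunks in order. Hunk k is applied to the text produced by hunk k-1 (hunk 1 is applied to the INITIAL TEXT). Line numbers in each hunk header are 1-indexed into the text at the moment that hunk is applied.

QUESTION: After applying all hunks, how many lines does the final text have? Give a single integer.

Answer: 5

Derivation:
Hunk 1: at line 2 remove [rldmj,emhcw,fer] add [ecuvc] -> 6 lines: hee dque ecuvc ielsf kgks znz
Hunk 2: at line 1 remove [ecuvc,ielsf] add [eixy] -> 5 lines: hee dque eixy kgks znz
Hunk 3: at line 2 remove [eixy,kgks] add [fpa,mgyu] -> 5 lines: hee dque fpa mgyu znz
Final line count: 5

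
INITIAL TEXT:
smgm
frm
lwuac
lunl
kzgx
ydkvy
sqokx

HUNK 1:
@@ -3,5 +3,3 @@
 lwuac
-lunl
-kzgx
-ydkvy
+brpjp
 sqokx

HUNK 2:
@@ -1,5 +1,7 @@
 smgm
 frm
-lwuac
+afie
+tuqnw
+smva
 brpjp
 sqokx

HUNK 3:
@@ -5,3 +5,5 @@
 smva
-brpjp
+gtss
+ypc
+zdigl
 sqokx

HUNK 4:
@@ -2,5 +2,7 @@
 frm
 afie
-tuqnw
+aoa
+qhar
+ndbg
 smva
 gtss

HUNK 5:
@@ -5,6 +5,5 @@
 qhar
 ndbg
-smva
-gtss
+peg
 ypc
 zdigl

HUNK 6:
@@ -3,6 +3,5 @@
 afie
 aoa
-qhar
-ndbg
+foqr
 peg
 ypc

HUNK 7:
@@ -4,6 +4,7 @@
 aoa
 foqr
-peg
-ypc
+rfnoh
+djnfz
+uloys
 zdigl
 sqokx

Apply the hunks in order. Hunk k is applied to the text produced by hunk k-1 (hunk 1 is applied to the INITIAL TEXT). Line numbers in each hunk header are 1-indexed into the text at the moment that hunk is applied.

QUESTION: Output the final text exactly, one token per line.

Hunk 1: at line 3 remove [lunl,kzgx,ydkvy] add [brpjp] -> 5 lines: smgm frm lwuac brpjp sqokx
Hunk 2: at line 1 remove [lwuac] add [afie,tuqnw,smva] -> 7 lines: smgm frm afie tuqnw smva brpjp sqokx
Hunk 3: at line 5 remove [brpjp] add [gtss,ypc,zdigl] -> 9 lines: smgm frm afie tuqnw smva gtss ypc zdigl sqokx
Hunk 4: at line 2 remove [tuqnw] add [aoa,qhar,ndbg] -> 11 lines: smgm frm afie aoa qhar ndbg smva gtss ypc zdigl sqokx
Hunk 5: at line 5 remove [smva,gtss] add [peg] -> 10 lines: smgm frm afie aoa qhar ndbg peg ypc zdigl sqokx
Hunk 6: at line 3 remove [qhar,ndbg] add [foqr] -> 9 lines: smgm frm afie aoa foqr peg ypc zdigl sqokx
Hunk 7: at line 4 remove [peg,ypc] add [rfnoh,djnfz,uloys] -> 10 lines: smgm frm afie aoa foqr rfnoh djnfz uloys zdigl sqokx

Answer: smgm
frm
afie
aoa
foqr
rfnoh
djnfz
uloys
zdigl
sqokx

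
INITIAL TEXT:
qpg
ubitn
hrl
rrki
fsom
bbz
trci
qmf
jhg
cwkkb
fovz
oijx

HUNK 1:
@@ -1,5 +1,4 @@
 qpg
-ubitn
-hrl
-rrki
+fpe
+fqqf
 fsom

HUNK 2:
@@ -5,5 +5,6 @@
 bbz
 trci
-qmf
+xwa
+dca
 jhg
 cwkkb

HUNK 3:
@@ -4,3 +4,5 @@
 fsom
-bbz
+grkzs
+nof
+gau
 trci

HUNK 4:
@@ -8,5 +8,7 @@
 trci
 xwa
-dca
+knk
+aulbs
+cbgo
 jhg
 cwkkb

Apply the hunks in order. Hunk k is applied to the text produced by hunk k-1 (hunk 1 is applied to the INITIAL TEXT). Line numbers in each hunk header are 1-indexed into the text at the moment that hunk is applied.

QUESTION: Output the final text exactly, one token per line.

Answer: qpg
fpe
fqqf
fsom
grkzs
nof
gau
trci
xwa
knk
aulbs
cbgo
jhg
cwkkb
fovz
oijx

Derivation:
Hunk 1: at line 1 remove [ubitn,hrl,rrki] add [fpe,fqqf] -> 11 lines: qpg fpe fqqf fsom bbz trci qmf jhg cwkkb fovz oijx
Hunk 2: at line 5 remove [qmf] add [xwa,dca] -> 12 lines: qpg fpe fqqf fsom bbz trci xwa dca jhg cwkkb fovz oijx
Hunk 3: at line 4 remove [bbz] add [grkzs,nof,gau] -> 14 lines: qpg fpe fqqf fsom grkzs nof gau trci xwa dca jhg cwkkb fovz oijx
Hunk 4: at line 8 remove [dca] add [knk,aulbs,cbgo] -> 16 lines: qpg fpe fqqf fsom grkzs nof gau trci xwa knk aulbs cbgo jhg cwkkb fovz oijx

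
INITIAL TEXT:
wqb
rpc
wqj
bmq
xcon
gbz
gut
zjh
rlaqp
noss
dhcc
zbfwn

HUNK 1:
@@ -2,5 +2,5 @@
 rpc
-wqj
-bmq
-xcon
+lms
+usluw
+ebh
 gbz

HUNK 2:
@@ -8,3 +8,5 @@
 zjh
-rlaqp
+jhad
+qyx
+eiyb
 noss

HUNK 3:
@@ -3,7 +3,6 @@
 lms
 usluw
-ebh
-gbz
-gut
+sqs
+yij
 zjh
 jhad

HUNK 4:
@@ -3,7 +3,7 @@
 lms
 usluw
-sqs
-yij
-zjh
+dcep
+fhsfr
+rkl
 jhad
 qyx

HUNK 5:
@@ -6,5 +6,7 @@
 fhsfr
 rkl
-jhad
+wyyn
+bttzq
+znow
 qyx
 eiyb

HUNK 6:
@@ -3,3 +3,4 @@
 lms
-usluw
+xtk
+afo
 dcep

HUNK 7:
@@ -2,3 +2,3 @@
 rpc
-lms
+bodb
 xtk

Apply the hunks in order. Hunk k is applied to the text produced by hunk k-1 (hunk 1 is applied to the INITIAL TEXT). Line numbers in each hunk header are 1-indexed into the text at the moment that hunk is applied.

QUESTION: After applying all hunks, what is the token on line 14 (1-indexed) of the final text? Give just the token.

Hunk 1: at line 2 remove [wqj,bmq,xcon] add [lms,usluw,ebh] -> 12 lines: wqb rpc lms usluw ebh gbz gut zjh rlaqp noss dhcc zbfwn
Hunk 2: at line 8 remove [rlaqp] add [jhad,qyx,eiyb] -> 14 lines: wqb rpc lms usluw ebh gbz gut zjh jhad qyx eiyb noss dhcc zbfwn
Hunk 3: at line 3 remove [ebh,gbz,gut] add [sqs,yij] -> 13 lines: wqb rpc lms usluw sqs yij zjh jhad qyx eiyb noss dhcc zbfwn
Hunk 4: at line 3 remove [sqs,yij,zjh] add [dcep,fhsfr,rkl] -> 13 lines: wqb rpc lms usluw dcep fhsfr rkl jhad qyx eiyb noss dhcc zbfwn
Hunk 5: at line 6 remove [jhad] add [wyyn,bttzq,znow] -> 15 lines: wqb rpc lms usluw dcep fhsfr rkl wyyn bttzq znow qyx eiyb noss dhcc zbfwn
Hunk 6: at line 3 remove [usluw] add [xtk,afo] -> 16 lines: wqb rpc lms xtk afo dcep fhsfr rkl wyyn bttzq znow qyx eiyb noss dhcc zbfwn
Hunk 7: at line 2 remove [lms] add [bodb] -> 16 lines: wqb rpc bodb xtk afo dcep fhsfr rkl wyyn bttzq znow qyx eiyb noss dhcc zbfwn
Final line 14: noss

Answer: noss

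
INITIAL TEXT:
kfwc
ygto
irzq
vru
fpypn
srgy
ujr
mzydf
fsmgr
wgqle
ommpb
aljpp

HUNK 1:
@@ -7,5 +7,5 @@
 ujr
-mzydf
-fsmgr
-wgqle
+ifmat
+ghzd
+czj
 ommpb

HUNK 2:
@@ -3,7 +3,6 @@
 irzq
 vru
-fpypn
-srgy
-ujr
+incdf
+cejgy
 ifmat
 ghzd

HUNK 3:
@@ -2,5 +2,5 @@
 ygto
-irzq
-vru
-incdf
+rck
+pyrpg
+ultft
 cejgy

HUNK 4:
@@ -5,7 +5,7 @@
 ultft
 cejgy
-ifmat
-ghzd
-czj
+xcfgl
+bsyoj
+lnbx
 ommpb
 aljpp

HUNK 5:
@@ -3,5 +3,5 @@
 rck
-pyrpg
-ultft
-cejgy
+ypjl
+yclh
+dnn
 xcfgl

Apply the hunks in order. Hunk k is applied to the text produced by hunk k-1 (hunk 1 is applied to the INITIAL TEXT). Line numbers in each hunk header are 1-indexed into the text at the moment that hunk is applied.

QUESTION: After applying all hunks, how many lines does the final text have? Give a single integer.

Hunk 1: at line 7 remove [mzydf,fsmgr,wgqle] add [ifmat,ghzd,czj] -> 12 lines: kfwc ygto irzq vru fpypn srgy ujr ifmat ghzd czj ommpb aljpp
Hunk 2: at line 3 remove [fpypn,srgy,ujr] add [incdf,cejgy] -> 11 lines: kfwc ygto irzq vru incdf cejgy ifmat ghzd czj ommpb aljpp
Hunk 3: at line 2 remove [irzq,vru,incdf] add [rck,pyrpg,ultft] -> 11 lines: kfwc ygto rck pyrpg ultft cejgy ifmat ghzd czj ommpb aljpp
Hunk 4: at line 5 remove [ifmat,ghzd,czj] add [xcfgl,bsyoj,lnbx] -> 11 lines: kfwc ygto rck pyrpg ultft cejgy xcfgl bsyoj lnbx ommpb aljpp
Hunk 5: at line 3 remove [pyrpg,ultft,cejgy] add [ypjl,yclh,dnn] -> 11 lines: kfwc ygto rck ypjl yclh dnn xcfgl bsyoj lnbx ommpb aljpp
Final line count: 11

Answer: 11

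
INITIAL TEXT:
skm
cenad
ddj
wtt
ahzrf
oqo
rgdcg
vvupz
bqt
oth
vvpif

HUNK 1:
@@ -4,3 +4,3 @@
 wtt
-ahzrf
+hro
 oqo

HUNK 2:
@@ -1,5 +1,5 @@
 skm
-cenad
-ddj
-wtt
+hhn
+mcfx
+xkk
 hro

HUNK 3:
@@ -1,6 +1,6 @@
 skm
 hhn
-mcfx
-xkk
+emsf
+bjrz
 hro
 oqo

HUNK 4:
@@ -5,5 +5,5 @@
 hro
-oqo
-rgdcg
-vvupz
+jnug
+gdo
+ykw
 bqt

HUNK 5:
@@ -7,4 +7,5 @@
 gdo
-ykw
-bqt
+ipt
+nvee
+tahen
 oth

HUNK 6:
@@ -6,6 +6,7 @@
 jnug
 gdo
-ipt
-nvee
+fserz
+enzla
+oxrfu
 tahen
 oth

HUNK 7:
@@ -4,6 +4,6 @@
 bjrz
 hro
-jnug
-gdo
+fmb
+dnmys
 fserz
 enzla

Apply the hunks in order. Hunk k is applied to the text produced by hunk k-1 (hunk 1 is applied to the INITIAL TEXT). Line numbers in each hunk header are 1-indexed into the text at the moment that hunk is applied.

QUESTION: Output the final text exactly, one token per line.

Answer: skm
hhn
emsf
bjrz
hro
fmb
dnmys
fserz
enzla
oxrfu
tahen
oth
vvpif

Derivation:
Hunk 1: at line 4 remove [ahzrf] add [hro] -> 11 lines: skm cenad ddj wtt hro oqo rgdcg vvupz bqt oth vvpif
Hunk 2: at line 1 remove [cenad,ddj,wtt] add [hhn,mcfx,xkk] -> 11 lines: skm hhn mcfx xkk hro oqo rgdcg vvupz bqt oth vvpif
Hunk 3: at line 1 remove [mcfx,xkk] add [emsf,bjrz] -> 11 lines: skm hhn emsf bjrz hro oqo rgdcg vvupz bqt oth vvpif
Hunk 4: at line 5 remove [oqo,rgdcg,vvupz] add [jnug,gdo,ykw] -> 11 lines: skm hhn emsf bjrz hro jnug gdo ykw bqt oth vvpif
Hunk 5: at line 7 remove [ykw,bqt] add [ipt,nvee,tahen] -> 12 lines: skm hhn emsf bjrz hro jnug gdo ipt nvee tahen oth vvpif
Hunk 6: at line 6 remove [ipt,nvee] add [fserz,enzla,oxrfu] -> 13 lines: skm hhn emsf bjrz hro jnug gdo fserz enzla oxrfu tahen oth vvpif
Hunk 7: at line 4 remove [jnug,gdo] add [fmb,dnmys] -> 13 lines: skm hhn emsf bjrz hro fmb dnmys fserz enzla oxrfu tahen oth vvpif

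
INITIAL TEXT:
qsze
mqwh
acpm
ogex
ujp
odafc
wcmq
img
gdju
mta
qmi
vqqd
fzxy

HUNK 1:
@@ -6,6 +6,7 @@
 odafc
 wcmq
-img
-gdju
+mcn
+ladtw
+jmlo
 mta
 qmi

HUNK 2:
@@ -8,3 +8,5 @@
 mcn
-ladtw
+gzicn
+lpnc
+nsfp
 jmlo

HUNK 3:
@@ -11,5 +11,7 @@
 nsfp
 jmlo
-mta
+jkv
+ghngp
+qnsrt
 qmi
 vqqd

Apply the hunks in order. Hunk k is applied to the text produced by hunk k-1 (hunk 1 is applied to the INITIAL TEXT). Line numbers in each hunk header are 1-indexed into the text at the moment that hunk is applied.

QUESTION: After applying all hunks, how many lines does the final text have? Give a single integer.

Hunk 1: at line 6 remove [img,gdju] add [mcn,ladtw,jmlo] -> 14 lines: qsze mqwh acpm ogex ujp odafc wcmq mcn ladtw jmlo mta qmi vqqd fzxy
Hunk 2: at line 8 remove [ladtw] add [gzicn,lpnc,nsfp] -> 16 lines: qsze mqwh acpm ogex ujp odafc wcmq mcn gzicn lpnc nsfp jmlo mta qmi vqqd fzxy
Hunk 3: at line 11 remove [mta] add [jkv,ghngp,qnsrt] -> 18 lines: qsze mqwh acpm ogex ujp odafc wcmq mcn gzicn lpnc nsfp jmlo jkv ghngp qnsrt qmi vqqd fzxy
Final line count: 18

Answer: 18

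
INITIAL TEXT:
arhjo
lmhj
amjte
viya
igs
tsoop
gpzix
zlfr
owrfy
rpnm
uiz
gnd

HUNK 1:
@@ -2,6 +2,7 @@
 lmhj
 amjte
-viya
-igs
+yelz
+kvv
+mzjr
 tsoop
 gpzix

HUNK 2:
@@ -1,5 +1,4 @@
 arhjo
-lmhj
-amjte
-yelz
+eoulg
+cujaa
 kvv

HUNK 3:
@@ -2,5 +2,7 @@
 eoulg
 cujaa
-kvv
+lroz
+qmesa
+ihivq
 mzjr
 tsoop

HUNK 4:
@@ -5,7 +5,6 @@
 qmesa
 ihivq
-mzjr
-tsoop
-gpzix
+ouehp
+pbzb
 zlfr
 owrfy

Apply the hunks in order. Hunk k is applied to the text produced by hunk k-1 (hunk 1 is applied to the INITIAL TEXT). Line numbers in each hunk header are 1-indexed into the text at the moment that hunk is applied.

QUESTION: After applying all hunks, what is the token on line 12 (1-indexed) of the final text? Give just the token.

Hunk 1: at line 2 remove [viya,igs] add [yelz,kvv,mzjr] -> 13 lines: arhjo lmhj amjte yelz kvv mzjr tsoop gpzix zlfr owrfy rpnm uiz gnd
Hunk 2: at line 1 remove [lmhj,amjte,yelz] add [eoulg,cujaa] -> 12 lines: arhjo eoulg cujaa kvv mzjr tsoop gpzix zlfr owrfy rpnm uiz gnd
Hunk 3: at line 2 remove [kvv] add [lroz,qmesa,ihivq] -> 14 lines: arhjo eoulg cujaa lroz qmesa ihivq mzjr tsoop gpzix zlfr owrfy rpnm uiz gnd
Hunk 4: at line 5 remove [mzjr,tsoop,gpzix] add [ouehp,pbzb] -> 13 lines: arhjo eoulg cujaa lroz qmesa ihivq ouehp pbzb zlfr owrfy rpnm uiz gnd
Final line 12: uiz

Answer: uiz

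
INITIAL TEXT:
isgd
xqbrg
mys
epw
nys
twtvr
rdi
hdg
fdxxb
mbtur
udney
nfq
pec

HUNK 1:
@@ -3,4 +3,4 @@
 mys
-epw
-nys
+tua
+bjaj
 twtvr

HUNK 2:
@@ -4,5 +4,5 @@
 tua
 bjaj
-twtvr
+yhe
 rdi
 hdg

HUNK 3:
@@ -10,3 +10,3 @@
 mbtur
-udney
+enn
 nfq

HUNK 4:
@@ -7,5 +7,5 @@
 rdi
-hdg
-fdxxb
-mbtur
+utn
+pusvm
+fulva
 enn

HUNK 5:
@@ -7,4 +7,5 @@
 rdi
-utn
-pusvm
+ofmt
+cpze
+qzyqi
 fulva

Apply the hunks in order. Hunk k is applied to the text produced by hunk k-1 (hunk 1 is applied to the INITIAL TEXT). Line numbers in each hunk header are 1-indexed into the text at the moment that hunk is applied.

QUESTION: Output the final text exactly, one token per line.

Hunk 1: at line 3 remove [epw,nys] add [tua,bjaj] -> 13 lines: isgd xqbrg mys tua bjaj twtvr rdi hdg fdxxb mbtur udney nfq pec
Hunk 2: at line 4 remove [twtvr] add [yhe] -> 13 lines: isgd xqbrg mys tua bjaj yhe rdi hdg fdxxb mbtur udney nfq pec
Hunk 3: at line 10 remove [udney] add [enn] -> 13 lines: isgd xqbrg mys tua bjaj yhe rdi hdg fdxxb mbtur enn nfq pec
Hunk 4: at line 7 remove [hdg,fdxxb,mbtur] add [utn,pusvm,fulva] -> 13 lines: isgd xqbrg mys tua bjaj yhe rdi utn pusvm fulva enn nfq pec
Hunk 5: at line 7 remove [utn,pusvm] add [ofmt,cpze,qzyqi] -> 14 lines: isgd xqbrg mys tua bjaj yhe rdi ofmt cpze qzyqi fulva enn nfq pec

Answer: isgd
xqbrg
mys
tua
bjaj
yhe
rdi
ofmt
cpze
qzyqi
fulva
enn
nfq
pec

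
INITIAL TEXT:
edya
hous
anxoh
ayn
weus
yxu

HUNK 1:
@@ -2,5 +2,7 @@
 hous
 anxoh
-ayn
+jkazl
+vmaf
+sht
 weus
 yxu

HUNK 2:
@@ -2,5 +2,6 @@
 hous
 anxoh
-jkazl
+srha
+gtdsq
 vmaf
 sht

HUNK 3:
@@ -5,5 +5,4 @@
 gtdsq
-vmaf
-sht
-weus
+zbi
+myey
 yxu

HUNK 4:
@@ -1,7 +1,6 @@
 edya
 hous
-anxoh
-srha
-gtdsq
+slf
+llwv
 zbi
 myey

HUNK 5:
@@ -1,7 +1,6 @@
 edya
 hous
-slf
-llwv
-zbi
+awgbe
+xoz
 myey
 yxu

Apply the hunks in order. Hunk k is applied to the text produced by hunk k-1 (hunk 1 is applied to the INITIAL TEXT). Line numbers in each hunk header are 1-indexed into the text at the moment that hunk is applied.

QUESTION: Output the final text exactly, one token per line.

Hunk 1: at line 2 remove [ayn] add [jkazl,vmaf,sht] -> 8 lines: edya hous anxoh jkazl vmaf sht weus yxu
Hunk 2: at line 2 remove [jkazl] add [srha,gtdsq] -> 9 lines: edya hous anxoh srha gtdsq vmaf sht weus yxu
Hunk 3: at line 5 remove [vmaf,sht,weus] add [zbi,myey] -> 8 lines: edya hous anxoh srha gtdsq zbi myey yxu
Hunk 4: at line 1 remove [anxoh,srha,gtdsq] add [slf,llwv] -> 7 lines: edya hous slf llwv zbi myey yxu
Hunk 5: at line 1 remove [slf,llwv,zbi] add [awgbe,xoz] -> 6 lines: edya hous awgbe xoz myey yxu

Answer: edya
hous
awgbe
xoz
myey
yxu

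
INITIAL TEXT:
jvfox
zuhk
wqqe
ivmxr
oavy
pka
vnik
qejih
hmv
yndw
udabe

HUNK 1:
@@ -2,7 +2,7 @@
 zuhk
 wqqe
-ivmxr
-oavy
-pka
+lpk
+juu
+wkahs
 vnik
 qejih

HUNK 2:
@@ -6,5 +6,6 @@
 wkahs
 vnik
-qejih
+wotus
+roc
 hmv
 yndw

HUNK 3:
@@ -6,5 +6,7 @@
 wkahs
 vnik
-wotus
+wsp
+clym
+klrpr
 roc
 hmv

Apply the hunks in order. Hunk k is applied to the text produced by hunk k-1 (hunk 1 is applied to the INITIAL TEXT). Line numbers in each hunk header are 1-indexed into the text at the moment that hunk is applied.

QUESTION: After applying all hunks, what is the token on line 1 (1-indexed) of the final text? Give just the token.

Answer: jvfox

Derivation:
Hunk 1: at line 2 remove [ivmxr,oavy,pka] add [lpk,juu,wkahs] -> 11 lines: jvfox zuhk wqqe lpk juu wkahs vnik qejih hmv yndw udabe
Hunk 2: at line 6 remove [qejih] add [wotus,roc] -> 12 lines: jvfox zuhk wqqe lpk juu wkahs vnik wotus roc hmv yndw udabe
Hunk 3: at line 6 remove [wotus] add [wsp,clym,klrpr] -> 14 lines: jvfox zuhk wqqe lpk juu wkahs vnik wsp clym klrpr roc hmv yndw udabe
Final line 1: jvfox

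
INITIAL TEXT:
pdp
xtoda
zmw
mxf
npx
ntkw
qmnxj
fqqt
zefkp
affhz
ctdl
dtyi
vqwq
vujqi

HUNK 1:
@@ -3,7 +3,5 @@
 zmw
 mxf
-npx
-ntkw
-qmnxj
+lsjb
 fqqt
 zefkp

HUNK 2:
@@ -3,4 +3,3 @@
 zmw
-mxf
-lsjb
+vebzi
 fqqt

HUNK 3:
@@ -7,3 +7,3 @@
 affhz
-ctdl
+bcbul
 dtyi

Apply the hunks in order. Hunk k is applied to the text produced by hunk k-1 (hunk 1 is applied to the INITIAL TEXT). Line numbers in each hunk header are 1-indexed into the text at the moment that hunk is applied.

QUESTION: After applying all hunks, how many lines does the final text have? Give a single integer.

Answer: 11

Derivation:
Hunk 1: at line 3 remove [npx,ntkw,qmnxj] add [lsjb] -> 12 lines: pdp xtoda zmw mxf lsjb fqqt zefkp affhz ctdl dtyi vqwq vujqi
Hunk 2: at line 3 remove [mxf,lsjb] add [vebzi] -> 11 lines: pdp xtoda zmw vebzi fqqt zefkp affhz ctdl dtyi vqwq vujqi
Hunk 3: at line 7 remove [ctdl] add [bcbul] -> 11 lines: pdp xtoda zmw vebzi fqqt zefkp affhz bcbul dtyi vqwq vujqi
Final line count: 11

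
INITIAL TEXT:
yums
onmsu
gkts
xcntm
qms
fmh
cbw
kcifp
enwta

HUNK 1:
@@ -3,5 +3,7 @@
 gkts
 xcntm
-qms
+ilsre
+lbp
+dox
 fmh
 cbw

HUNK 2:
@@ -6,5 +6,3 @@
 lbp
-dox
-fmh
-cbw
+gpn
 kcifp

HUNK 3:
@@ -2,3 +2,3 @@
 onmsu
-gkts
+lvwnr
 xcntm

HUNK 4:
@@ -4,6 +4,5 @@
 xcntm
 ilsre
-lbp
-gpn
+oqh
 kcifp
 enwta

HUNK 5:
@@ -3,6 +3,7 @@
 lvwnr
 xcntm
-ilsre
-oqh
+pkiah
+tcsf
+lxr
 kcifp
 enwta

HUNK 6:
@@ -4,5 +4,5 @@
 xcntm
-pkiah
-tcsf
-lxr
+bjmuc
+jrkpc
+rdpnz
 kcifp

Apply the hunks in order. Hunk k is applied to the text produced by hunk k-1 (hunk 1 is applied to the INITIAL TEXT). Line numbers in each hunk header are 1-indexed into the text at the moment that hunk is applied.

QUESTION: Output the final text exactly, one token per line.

Hunk 1: at line 3 remove [qms] add [ilsre,lbp,dox] -> 11 lines: yums onmsu gkts xcntm ilsre lbp dox fmh cbw kcifp enwta
Hunk 2: at line 6 remove [dox,fmh,cbw] add [gpn] -> 9 lines: yums onmsu gkts xcntm ilsre lbp gpn kcifp enwta
Hunk 3: at line 2 remove [gkts] add [lvwnr] -> 9 lines: yums onmsu lvwnr xcntm ilsre lbp gpn kcifp enwta
Hunk 4: at line 4 remove [lbp,gpn] add [oqh] -> 8 lines: yums onmsu lvwnr xcntm ilsre oqh kcifp enwta
Hunk 5: at line 3 remove [ilsre,oqh] add [pkiah,tcsf,lxr] -> 9 lines: yums onmsu lvwnr xcntm pkiah tcsf lxr kcifp enwta
Hunk 6: at line 4 remove [pkiah,tcsf,lxr] add [bjmuc,jrkpc,rdpnz] -> 9 lines: yums onmsu lvwnr xcntm bjmuc jrkpc rdpnz kcifp enwta

Answer: yums
onmsu
lvwnr
xcntm
bjmuc
jrkpc
rdpnz
kcifp
enwta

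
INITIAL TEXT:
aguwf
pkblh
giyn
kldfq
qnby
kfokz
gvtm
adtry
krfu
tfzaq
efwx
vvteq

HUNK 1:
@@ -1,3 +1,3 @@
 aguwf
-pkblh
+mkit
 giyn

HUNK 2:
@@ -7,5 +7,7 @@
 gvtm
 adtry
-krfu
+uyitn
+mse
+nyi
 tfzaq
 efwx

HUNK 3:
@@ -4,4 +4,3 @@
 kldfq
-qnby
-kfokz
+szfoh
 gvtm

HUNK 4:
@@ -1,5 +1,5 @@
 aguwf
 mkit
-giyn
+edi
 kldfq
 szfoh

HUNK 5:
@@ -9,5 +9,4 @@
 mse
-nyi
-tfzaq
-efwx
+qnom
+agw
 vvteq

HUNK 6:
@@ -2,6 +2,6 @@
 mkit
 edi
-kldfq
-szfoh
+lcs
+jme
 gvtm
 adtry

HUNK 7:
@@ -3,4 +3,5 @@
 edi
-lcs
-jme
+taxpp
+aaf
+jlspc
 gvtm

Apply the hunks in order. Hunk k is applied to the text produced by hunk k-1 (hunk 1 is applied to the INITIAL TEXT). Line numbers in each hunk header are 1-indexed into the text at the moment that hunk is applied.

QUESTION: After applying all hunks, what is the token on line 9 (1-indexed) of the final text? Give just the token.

Hunk 1: at line 1 remove [pkblh] add [mkit] -> 12 lines: aguwf mkit giyn kldfq qnby kfokz gvtm adtry krfu tfzaq efwx vvteq
Hunk 2: at line 7 remove [krfu] add [uyitn,mse,nyi] -> 14 lines: aguwf mkit giyn kldfq qnby kfokz gvtm adtry uyitn mse nyi tfzaq efwx vvteq
Hunk 3: at line 4 remove [qnby,kfokz] add [szfoh] -> 13 lines: aguwf mkit giyn kldfq szfoh gvtm adtry uyitn mse nyi tfzaq efwx vvteq
Hunk 4: at line 1 remove [giyn] add [edi] -> 13 lines: aguwf mkit edi kldfq szfoh gvtm adtry uyitn mse nyi tfzaq efwx vvteq
Hunk 5: at line 9 remove [nyi,tfzaq,efwx] add [qnom,agw] -> 12 lines: aguwf mkit edi kldfq szfoh gvtm adtry uyitn mse qnom agw vvteq
Hunk 6: at line 2 remove [kldfq,szfoh] add [lcs,jme] -> 12 lines: aguwf mkit edi lcs jme gvtm adtry uyitn mse qnom agw vvteq
Hunk 7: at line 3 remove [lcs,jme] add [taxpp,aaf,jlspc] -> 13 lines: aguwf mkit edi taxpp aaf jlspc gvtm adtry uyitn mse qnom agw vvteq
Final line 9: uyitn

Answer: uyitn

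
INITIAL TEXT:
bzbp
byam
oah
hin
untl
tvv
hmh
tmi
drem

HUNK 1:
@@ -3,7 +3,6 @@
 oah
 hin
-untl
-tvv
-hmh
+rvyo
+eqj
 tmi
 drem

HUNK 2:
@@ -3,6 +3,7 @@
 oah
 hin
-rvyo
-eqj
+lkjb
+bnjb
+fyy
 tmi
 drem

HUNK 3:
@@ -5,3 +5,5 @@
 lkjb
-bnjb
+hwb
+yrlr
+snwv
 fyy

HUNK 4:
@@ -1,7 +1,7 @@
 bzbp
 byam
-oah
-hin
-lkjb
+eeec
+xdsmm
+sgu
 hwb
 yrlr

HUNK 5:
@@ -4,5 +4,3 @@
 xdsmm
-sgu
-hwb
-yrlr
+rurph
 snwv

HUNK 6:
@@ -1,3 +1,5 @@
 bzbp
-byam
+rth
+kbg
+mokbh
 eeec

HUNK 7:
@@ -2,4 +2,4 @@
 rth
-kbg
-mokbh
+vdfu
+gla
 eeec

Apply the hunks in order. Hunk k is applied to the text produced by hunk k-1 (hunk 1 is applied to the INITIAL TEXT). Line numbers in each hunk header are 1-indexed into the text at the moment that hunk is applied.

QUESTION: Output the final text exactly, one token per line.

Hunk 1: at line 3 remove [untl,tvv,hmh] add [rvyo,eqj] -> 8 lines: bzbp byam oah hin rvyo eqj tmi drem
Hunk 2: at line 3 remove [rvyo,eqj] add [lkjb,bnjb,fyy] -> 9 lines: bzbp byam oah hin lkjb bnjb fyy tmi drem
Hunk 3: at line 5 remove [bnjb] add [hwb,yrlr,snwv] -> 11 lines: bzbp byam oah hin lkjb hwb yrlr snwv fyy tmi drem
Hunk 4: at line 1 remove [oah,hin,lkjb] add [eeec,xdsmm,sgu] -> 11 lines: bzbp byam eeec xdsmm sgu hwb yrlr snwv fyy tmi drem
Hunk 5: at line 4 remove [sgu,hwb,yrlr] add [rurph] -> 9 lines: bzbp byam eeec xdsmm rurph snwv fyy tmi drem
Hunk 6: at line 1 remove [byam] add [rth,kbg,mokbh] -> 11 lines: bzbp rth kbg mokbh eeec xdsmm rurph snwv fyy tmi drem
Hunk 7: at line 2 remove [kbg,mokbh] add [vdfu,gla] -> 11 lines: bzbp rth vdfu gla eeec xdsmm rurph snwv fyy tmi drem

Answer: bzbp
rth
vdfu
gla
eeec
xdsmm
rurph
snwv
fyy
tmi
drem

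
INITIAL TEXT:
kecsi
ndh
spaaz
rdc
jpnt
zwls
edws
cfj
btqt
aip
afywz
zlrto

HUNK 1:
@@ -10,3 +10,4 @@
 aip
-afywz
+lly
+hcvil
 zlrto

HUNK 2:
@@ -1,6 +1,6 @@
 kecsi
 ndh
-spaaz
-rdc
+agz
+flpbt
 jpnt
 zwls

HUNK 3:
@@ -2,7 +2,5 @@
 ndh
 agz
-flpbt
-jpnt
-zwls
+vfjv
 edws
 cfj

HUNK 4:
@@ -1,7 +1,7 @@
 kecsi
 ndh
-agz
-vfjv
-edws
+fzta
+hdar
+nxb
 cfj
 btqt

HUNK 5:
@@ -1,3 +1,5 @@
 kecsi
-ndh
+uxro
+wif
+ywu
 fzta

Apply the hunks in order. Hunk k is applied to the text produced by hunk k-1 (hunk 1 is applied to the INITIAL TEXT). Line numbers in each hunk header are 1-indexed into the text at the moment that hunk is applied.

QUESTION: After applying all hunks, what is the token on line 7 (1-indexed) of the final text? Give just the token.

Hunk 1: at line 10 remove [afywz] add [lly,hcvil] -> 13 lines: kecsi ndh spaaz rdc jpnt zwls edws cfj btqt aip lly hcvil zlrto
Hunk 2: at line 1 remove [spaaz,rdc] add [agz,flpbt] -> 13 lines: kecsi ndh agz flpbt jpnt zwls edws cfj btqt aip lly hcvil zlrto
Hunk 3: at line 2 remove [flpbt,jpnt,zwls] add [vfjv] -> 11 lines: kecsi ndh agz vfjv edws cfj btqt aip lly hcvil zlrto
Hunk 4: at line 1 remove [agz,vfjv,edws] add [fzta,hdar,nxb] -> 11 lines: kecsi ndh fzta hdar nxb cfj btqt aip lly hcvil zlrto
Hunk 5: at line 1 remove [ndh] add [uxro,wif,ywu] -> 13 lines: kecsi uxro wif ywu fzta hdar nxb cfj btqt aip lly hcvil zlrto
Final line 7: nxb

Answer: nxb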